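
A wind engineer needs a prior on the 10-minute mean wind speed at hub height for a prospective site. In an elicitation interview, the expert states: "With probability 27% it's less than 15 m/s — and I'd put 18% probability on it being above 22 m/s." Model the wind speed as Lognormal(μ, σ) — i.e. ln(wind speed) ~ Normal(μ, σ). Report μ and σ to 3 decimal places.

μ ≈ 2.862, σ ≈ 0.251

If T ~ Lognormal(μ,σ) then ln T ~ Normal(μ,σ), so the p-quantile of ln T is μ + z_p·σ.
ln(15) = 2.708 and ln(22) = 3.091; z_{0.27} = -0.6128, z_{0.82} = 0.9154.
σ = (3.091 − 2.708)/(0.9154 − (-0.6128)) = 0.251.
μ = 2.708 − (-0.6128)·0.251 = 2.862.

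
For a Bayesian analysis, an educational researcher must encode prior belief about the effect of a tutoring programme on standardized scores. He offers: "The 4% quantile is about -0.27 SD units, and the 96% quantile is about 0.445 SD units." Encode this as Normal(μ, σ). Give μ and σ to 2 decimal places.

μ = 0.09, σ = 0.20

The p-quantile of Normal(μ,σ) is μ + z_p·σ, with z_{0.04} = -1.751 and z_{0.96} = 1.751.
Eliminate σ: μ = (z₂·x₁ − z₁·x₂)/(z₂ − z₁) = (1.751·-0.27 − (-1.751)·0.445)/3.501 = 0.09.
Then σ = (x₂ − x₁)/(z₂ − z₁) = (0.445 − -0.27)/3.501 = 0.20.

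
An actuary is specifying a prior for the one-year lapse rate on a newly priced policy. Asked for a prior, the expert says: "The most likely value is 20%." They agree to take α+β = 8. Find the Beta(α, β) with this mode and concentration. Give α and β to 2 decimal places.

α = 2.20, β = 5.80

For α,β > 1 the Beta mode is (α−1)/(α+β−2). With α+β = 8, the mode is (α−1)/6.
Set (α−1)/6 = 0.2 → α = 1 + 0.2·6 = 2.20.
β = 8 − α = 5.80.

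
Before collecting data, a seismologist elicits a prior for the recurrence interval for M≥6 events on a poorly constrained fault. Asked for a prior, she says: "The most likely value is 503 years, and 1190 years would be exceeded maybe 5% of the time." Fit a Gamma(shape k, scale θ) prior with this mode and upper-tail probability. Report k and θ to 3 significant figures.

k ≈ 4.68, θ ≈ 137

Gamma(k,θ) with k>1 has mode (k−1)θ, so θ = 503/(k−1).
Need P(X < 1190) = 0.95 with θ tied to k this way. Start at k = 2, θ = 503: P(X<1190) ≈ 0.684.
Too low — raise k to concentrate. Iterating converges to k ≈ 4.68.
Then θ = 503/(4.68−1) ≈ 137.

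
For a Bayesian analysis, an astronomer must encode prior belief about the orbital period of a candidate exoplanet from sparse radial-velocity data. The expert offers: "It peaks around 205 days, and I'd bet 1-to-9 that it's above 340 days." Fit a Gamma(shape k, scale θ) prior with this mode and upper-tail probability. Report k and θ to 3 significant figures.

k ≈ 8.37, θ ≈ 27.8

Gamma(k,θ) with k>1 has mode (k−1)θ, so θ = 205/(k−1).
Need P(X < 340) = 0.9 with θ tied to k this way. Start at k = 2, θ = 205: P(X<340) ≈ 0.494.
Too low — raise k to concentrate. Iterating converges to k ≈ 8.37.
Then θ = 205/(8.37−1) ≈ 27.8.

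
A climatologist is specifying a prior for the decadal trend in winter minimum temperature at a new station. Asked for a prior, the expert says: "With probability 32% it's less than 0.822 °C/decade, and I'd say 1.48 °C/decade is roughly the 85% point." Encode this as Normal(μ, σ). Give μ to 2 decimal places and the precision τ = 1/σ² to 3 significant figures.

The p-quantile of Normal(μ,σ) is μ + z_p·σ, with z_{0.32} = -0.4677 and z_{0.85} = 1.036.
Eliminate σ: μ = (z₂·x₁ − z₁·x₂)/(z₂ − z₁) = (1.036·0.822 − (-0.4677)·1.48)/1.504 = 1.03.
Then σ = (x₂ − x₁)/(z₂ − z₁) = (1.48 − 0.822)/1.504 = 0.44.
Precision τ = 1/σ² = 1/0.4375² = 5.23.

μ = 1.03, τ = 5.23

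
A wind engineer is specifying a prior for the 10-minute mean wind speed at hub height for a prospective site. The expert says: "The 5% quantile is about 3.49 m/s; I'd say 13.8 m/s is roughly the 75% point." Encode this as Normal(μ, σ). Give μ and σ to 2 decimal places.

The p-quantile of Normal(μ,σ) is μ + z_p·σ, with z_{0.05} = -1.645 and z_{0.75} = 0.6745.
Eliminate σ: μ = (z₂·x₁ − z₁·x₂)/(z₂ − z₁) = (0.6745·3.49 − (-1.645)·13.8)/2.319 = 10.80.
Then σ = (x₂ − x₁)/(z₂ − z₁) = (13.8 − 3.49)/2.319 = 4.45.

μ = 10.80, σ = 4.45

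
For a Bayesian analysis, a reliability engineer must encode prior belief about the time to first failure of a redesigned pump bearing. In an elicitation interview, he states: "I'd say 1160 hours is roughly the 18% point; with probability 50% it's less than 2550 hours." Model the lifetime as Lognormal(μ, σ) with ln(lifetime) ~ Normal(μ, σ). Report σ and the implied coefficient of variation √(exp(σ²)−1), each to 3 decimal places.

σ ≈ 0.861, CV ≈ 1.047

If T ~ Lognormal(μ,σ) then ln T ~ Normal(μ,σ), so the p-quantile of ln T is μ + z_p·σ.
ln(1160) = 7.056 and ln(2550) = 7.844; z_{0.18} = -0.9154, z_{0.5} = 0.
σ = (7.844 − 7.056)/(0 − (-0.9154)) = 0.861.
μ = 7.056 − (-0.9154)·0.861 = 7.844.
CV = √(exp(σ²)−1) = √(exp(0.7405)−1) = 1.047.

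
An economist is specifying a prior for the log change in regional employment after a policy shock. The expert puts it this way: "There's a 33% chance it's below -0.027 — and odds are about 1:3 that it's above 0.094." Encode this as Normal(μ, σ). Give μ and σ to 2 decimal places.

For Normal(μ,σ), the p-quantile is μ + z_p·σ. Here z_{0.33} = -0.4399, z_{0.75} = 0.6745.
So -0.027 = μ − 0.4399σ and 0.094 = μ + 0.6745σ.
Subtracting: σ = (0.094 − -0.027)/(0.6745 − (-0.4399)) = 0.11.
Then μ = -0.027 − (-0.4399)·0.11 = 0.02.

μ = 0.02, σ = 0.11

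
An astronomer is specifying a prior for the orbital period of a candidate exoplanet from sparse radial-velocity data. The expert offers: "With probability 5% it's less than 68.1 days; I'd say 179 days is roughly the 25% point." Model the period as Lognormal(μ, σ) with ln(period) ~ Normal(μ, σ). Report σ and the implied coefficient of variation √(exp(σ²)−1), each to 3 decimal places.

If T ~ Lognormal(μ,σ) then ln T ~ Normal(μ,σ), so the p-quantile of ln T is μ + z_p·σ.
ln(68.1) = 4.221 and ln(179) = 5.187; z_{0.05} = -1.645, z_{0.25} = -0.6745.
σ = (5.187 − 4.221)/(-0.6745 − (-1.645)) = 0.996.
μ = 4.221 − (-1.645)·0.996 = 5.859.
CV = √(exp(σ²)−1) = √(exp(0.9919)−1) = 1.302.

σ ≈ 0.996, CV ≈ 1.302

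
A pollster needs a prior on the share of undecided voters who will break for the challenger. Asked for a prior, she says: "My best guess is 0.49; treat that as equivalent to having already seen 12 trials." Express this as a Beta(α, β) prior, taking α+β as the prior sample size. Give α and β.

α = 5.88, β = 6.12

Under the effective-sample-size interpretation, Beta(α, β) has prior mean α/(α+β) and prior sample size α+β.
So α+β = 12 and α/(α+β) = 0.49, giving α = 0.49·12 = 5.88 and β = 12 − 5.88 = 6.12.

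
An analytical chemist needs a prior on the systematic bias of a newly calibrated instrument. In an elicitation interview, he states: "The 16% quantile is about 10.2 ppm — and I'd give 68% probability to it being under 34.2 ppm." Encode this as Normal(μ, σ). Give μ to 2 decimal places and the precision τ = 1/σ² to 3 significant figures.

μ = 26.52, τ = 0.00371

For Normal(μ,σ), the p-quantile is μ + z_p·σ. Here z_{0.16} = -0.9945, z_{0.68} = 0.4677.
So 10.2 = μ − 0.9945σ and 34.2 = μ + 0.4677σ.
Subtracting: σ = (34.2 − 10.2)/(0.4677 − (-0.9945)) = 16.41.
Then μ = 10.2 − (-0.9945)·16.41 = 26.52.
Precision τ = 1/σ² = 1/16.41² = 0.00371.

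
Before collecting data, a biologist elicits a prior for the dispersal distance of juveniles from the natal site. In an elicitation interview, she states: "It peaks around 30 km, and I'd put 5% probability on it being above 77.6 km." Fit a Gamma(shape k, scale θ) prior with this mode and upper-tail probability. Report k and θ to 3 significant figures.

Gamma(k,θ) with k>1 has mode (k−1)θ, so θ = 30/(k−1).
Need P(X < 77.6) = 0.95 with θ tied to k this way. Start at k = 2, θ = 30: P(X<77.6) ≈ 0.730.
Too low — raise k to concentrate. Iterating converges to k ≈ 3.99.
Then θ = 30/(3.99−1) ≈ 10.

k ≈ 3.99, θ ≈ 10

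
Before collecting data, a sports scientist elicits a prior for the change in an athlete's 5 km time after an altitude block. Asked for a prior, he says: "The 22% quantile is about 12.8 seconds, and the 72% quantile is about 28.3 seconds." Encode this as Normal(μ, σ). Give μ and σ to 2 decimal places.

μ = 21.63, σ = 11.44

For Normal(μ,σ), the p-quantile is μ + z_p·σ. Here z_{0.22} = -0.7722, z_{0.72} = 0.5828.
So 12.8 = μ − 0.7722σ and 28.3 = μ + 0.5828σ.
Subtracting: σ = (28.3 − 12.8)/(0.5828 − (-0.7722)) = 11.44.
Then μ = 12.8 − (-0.7722)·11.44 = 21.63.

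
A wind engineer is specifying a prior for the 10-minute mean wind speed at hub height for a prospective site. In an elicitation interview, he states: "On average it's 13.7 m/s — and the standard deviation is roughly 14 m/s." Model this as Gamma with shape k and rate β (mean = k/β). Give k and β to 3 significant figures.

k ≈ 0.958, β ≈ 0.0699

For Gamma(k, rate β): mean = k/β, variance = k/β², so CV = 1/√k.
CV = SD/mean = 14/13.7 = 1.022, hence k = 1/CV² = 0.958.
Then β = k/mean = 0.958/13.7 = 0.0699.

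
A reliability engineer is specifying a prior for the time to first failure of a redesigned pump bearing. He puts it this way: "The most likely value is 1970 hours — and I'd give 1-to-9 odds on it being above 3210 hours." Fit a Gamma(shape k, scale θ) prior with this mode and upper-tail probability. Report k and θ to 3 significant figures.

Gamma(k,θ) with k>1 has mode (k−1)θ, so θ = 1970/(k−1).
Need P(X < 3210) = 0.9 with θ tied to k this way. Start at k = 2, θ = 1970: P(X<3210) ≈ 0.485.
Too low — raise k to concentrate. Iterating converges to k ≈ 8.9.
Then θ = 1970/(8.9−1) ≈ 249.

k ≈ 8.9, θ ≈ 249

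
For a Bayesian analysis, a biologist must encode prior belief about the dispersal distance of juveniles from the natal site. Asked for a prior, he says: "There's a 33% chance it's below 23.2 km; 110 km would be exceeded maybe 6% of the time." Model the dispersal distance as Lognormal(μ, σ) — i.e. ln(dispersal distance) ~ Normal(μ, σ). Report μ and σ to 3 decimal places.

μ ≈ 3.487, σ ≈ 0.780

If T ~ Lognormal(μ,σ) then ln T ~ Normal(μ,σ), so the p-quantile of ln T is μ + z_p·σ.
ln(23.2) = 3.144 and ln(110) = 4.7; z_{0.33} = -0.4399, z_{0.94} = 1.555.
σ = (4.7 − 3.144)/(1.555 − (-0.4399)) = 0.780.
μ = 3.144 − (-0.4399)·0.780 = 3.487.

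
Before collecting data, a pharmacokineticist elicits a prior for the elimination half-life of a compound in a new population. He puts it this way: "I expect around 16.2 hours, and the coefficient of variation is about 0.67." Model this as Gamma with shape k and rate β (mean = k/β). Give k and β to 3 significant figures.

For Gamma(k, rate β): mean = k/β, variance = k/β², so CV = 1/√k.
CV = 0.67, hence k = 1/CV² = 2.23.
Then β = k/mean = 2.23/16.2 = 0.138.

k ≈ 2.23, β ≈ 0.138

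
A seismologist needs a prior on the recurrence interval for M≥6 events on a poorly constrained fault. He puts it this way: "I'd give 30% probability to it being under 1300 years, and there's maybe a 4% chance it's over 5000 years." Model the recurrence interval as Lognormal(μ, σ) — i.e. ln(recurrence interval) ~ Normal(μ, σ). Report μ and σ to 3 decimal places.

If T ~ Lognormal(μ,σ) then ln T ~ Normal(μ,σ), so the p-quantile of ln T is μ + z_p·σ.
ln(1300) = 7.17 and ln(5000) = 8.517; z_{0.3} = -0.5244, z_{0.96} = 1.751.
σ = (8.517 − 7.17)/(1.751 − (-0.5244)) = 0.592.
μ = 7.17 − (-0.5244)·0.592 = 7.481.

μ ≈ 7.481, σ ≈ 0.592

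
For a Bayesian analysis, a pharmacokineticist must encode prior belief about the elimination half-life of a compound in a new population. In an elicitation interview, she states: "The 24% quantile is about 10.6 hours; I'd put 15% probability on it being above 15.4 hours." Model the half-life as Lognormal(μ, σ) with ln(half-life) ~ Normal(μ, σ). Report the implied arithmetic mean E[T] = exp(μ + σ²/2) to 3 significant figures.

E[T] ≈ 12.6 hours

If T ~ Lognormal(μ,σ) then ln T ~ Normal(μ,σ), so the p-quantile of ln T is μ + z_p·σ.
ln(10.6) = 2.361 and ln(15.4) = 2.734; z_{0.24} = -0.7063, z_{0.85} = 1.036.
σ = (2.734 − 2.361)/(1.036 − (-0.7063)) = 0.214.
μ = 2.361 − (-0.7063)·0.214 = 2.512.
E[T] = exp(μ + σ²/2) = exp(2.512 + 0.0230) = 12.6 hours.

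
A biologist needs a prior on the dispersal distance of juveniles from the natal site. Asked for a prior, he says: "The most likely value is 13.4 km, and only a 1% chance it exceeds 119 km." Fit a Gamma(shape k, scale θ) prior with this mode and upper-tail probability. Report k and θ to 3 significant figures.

k ≈ 1.68, θ ≈ 19.7

Gamma(k,θ) with k>1 has mode (k−1)θ, so θ = 13.4/(k−1).
Need P(X < 119) = 0.99 with θ tied to k this way. Start at k = 2, θ = 13.4: P(X<119) ≈ 0.999.
Too high — lower k to spread out. Iterating converges to k ≈ 1.68.
Then θ = 13.4/(1.68−1) ≈ 19.7.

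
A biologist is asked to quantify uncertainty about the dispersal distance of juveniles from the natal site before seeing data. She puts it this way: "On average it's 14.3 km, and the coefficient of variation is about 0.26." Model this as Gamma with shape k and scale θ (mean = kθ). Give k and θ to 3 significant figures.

For Gamma(k, scale θ): mean = kθ, variance = kθ², so CV = 1/√k.
CV = 0.26, hence k = 1/CV² = 14.8.
Then θ = mean/k = 14.3/14.8 = 0.967.

k ≈ 14.8, θ ≈ 0.967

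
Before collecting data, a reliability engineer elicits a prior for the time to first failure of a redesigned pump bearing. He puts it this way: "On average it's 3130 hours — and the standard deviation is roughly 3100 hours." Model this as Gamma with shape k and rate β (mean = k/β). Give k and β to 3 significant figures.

k ≈ 1.02, β ≈ 0.000326

For Gamma(k, rate β): mean = k/β, variance = k/β², so CV = 1/√k.
CV = SD/mean = 3100/3130 = 0.9904, hence k = 1/CV² = 1.02.
Then β = k/mean = 1.02/3130 = 0.000326.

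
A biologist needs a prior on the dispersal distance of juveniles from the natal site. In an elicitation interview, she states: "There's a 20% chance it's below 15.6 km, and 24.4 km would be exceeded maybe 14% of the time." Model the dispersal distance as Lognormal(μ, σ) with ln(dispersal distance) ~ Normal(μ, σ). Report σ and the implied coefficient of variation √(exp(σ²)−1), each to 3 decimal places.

If T ~ Lognormal(μ,σ) then ln T ~ Normal(μ,σ), so the p-quantile of ln T is μ + z_p·σ.
ln(15.6) = 2.747 and ln(24.4) = 3.195; z_{0.2} = -0.8416, z_{0.86} = 1.08.
σ = (3.195 − 2.747)/(1.08 − (-0.8416)) = 0.233.
μ = 2.747 − (-0.8416)·0.233 = 2.943.
CV = √(exp(σ²)−1) = √(exp(0.0542)−1) = 0.236.

σ ≈ 0.233, CV ≈ 0.236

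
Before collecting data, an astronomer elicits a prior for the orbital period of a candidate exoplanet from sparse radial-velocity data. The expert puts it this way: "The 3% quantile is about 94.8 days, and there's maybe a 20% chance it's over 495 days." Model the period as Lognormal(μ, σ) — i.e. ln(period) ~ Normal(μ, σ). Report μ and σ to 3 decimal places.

If T ~ Lognormal(μ,σ) then ln T ~ Normal(μ,σ), so the p-quantile of ln T is μ + z_p·σ.
ln(94.8) = 4.552 and ln(495) = 6.205; z_{0.03} = -1.881, z_{0.8} = 0.8416.
σ = (6.205 − 4.552)/(0.8416 − (-1.881)) = 0.607.
μ = 4.552 − (-1.881)·0.607 = 5.694.

μ ≈ 5.694, σ ≈ 0.607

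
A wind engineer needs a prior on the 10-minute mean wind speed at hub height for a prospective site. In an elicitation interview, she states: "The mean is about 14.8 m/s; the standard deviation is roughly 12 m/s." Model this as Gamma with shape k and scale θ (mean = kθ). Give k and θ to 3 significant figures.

k ≈ 1.52, θ ≈ 9.73

For Gamma(k, scale θ): mean = kθ, variance = kθ², so CV = 1/√k.
CV = SD/mean = 12/14.8 = 0.8108, hence k = 1/CV² = 1.52.
Then θ = mean/k = 14.8/1.52 = 9.73.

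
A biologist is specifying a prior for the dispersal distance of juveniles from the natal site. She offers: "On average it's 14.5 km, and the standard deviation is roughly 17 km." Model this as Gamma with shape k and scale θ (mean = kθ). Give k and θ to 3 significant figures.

k ≈ 0.728, θ ≈ 19.9

For Gamma(k, scale θ): mean = kθ, variance = kθ², so CV = 1/√k.
CV = SD/mean = 17/14.5 = 1.172, hence k = 1/CV² = 0.728.
Then θ = mean/k = 14.5/0.728 = 19.9.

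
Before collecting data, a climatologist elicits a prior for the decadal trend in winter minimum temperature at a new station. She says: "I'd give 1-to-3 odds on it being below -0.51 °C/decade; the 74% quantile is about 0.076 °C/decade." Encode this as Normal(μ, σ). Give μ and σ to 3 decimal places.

The p-quantile of Normal(μ,σ) is μ + z_p·σ, with z_{0.25} = -0.6745 and z_{0.74} = 0.6433.
Eliminate σ: μ = (z₂·x₁ − z₁·x₂)/(z₂ − z₁) = (0.6433·-0.51 − (-0.6745)·0.076)/1.318 = -0.210.
Then σ = (x₂ − x₁)/(z₂ − z₁) = (0.076 − -0.51)/1.318 = 0.445.

μ = -0.210, σ = 0.445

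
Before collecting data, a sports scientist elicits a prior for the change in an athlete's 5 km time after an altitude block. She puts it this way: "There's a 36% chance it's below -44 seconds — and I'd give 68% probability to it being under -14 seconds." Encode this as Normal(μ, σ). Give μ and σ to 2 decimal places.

μ = -30.98, σ = 36.31

The p-quantile of Normal(μ,σ) is μ + z_p·σ, with z_{0.36} = -0.3585 and z_{0.68} = 0.4677.
Eliminate σ: μ = (z₂·x₁ − z₁·x₂)/(z₂ − z₁) = (0.4677·-44 − (-0.3585)·-14)/0.8262 = -30.98.
Then σ = (x₂ − x₁)/(z₂ − z₁) = (-14 − -44)/0.8262 = 36.31.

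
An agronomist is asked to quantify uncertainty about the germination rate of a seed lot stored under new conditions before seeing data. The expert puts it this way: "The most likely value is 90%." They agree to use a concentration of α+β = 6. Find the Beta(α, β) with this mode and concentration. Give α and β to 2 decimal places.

For α,β > 1 the Beta mode is (α−1)/(α+β−2). With α+β = 6, the mode is (α−1)/4.
Set (α−1)/4 = 0.9 → α = 1 + 0.9·4 = 4.60.
β = 6 − α = 1.40.

α = 4.60, β = 1.40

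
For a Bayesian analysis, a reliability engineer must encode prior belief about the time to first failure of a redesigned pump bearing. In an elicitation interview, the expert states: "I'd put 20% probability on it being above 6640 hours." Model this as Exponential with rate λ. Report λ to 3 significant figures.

P(T > 6640.0) = e^(−λ·6640.0) = 0.2, so λ = −ln(0.2)/6640.0 = 0.000242.

λ ≈ 0.000242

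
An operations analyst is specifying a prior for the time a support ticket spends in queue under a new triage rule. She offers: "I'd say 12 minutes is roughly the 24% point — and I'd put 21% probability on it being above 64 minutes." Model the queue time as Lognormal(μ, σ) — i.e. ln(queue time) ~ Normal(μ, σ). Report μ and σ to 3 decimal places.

μ ≈ 3.266, σ ≈ 1.107

If T ~ Lognormal(μ,σ) then ln T ~ Normal(μ,σ), so the p-quantile of ln T is μ + z_p·σ.
ln(12) = 2.485 and ln(64) = 4.159; z_{0.24} = -0.7063, z_{0.79} = 0.8064.
σ = (4.159 − 2.485)/(0.8064 − (-0.7063)) = 1.107.
μ = 2.485 − (-0.7063)·1.107 = 3.266.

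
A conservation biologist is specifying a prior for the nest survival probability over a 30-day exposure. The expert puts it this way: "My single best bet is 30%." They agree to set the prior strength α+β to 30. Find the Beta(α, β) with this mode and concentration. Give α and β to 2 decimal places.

α = 9.40, β = 20.60

For α,β > 1 the Beta mode is (α−1)/(α+β−2). With α+β = 30, the mode is (α−1)/28.
Set (α−1)/28 = 0.3 → α = 1 + 0.3·28 = 9.40.
β = 30 − α = 20.60.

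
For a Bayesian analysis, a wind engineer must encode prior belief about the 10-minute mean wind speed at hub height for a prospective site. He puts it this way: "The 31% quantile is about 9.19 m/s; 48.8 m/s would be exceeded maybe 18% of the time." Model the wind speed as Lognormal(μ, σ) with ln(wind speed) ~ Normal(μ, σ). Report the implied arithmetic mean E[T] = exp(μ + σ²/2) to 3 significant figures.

E[T] ≈ 33.3 m/s

If T ~ Lognormal(μ,σ) then ln T ~ Normal(μ,σ), so the p-quantile of ln T is μ + z_p·σ.
ln(9.19) = 2.218 and ln(48.8) = 3.888; z_{0.31} = -0.4959, z_{0.82} = 0.9154.
σ = (3.888 − 2.218)/(0.9154 − (-0.4959)) = 1.183.
μ = 2.218 − (-0.4959)·1.183 = 2.805.
E[T] = exp(μ + σ²/2) = exp(2.805 + 0.6999) = 33.3 m/s.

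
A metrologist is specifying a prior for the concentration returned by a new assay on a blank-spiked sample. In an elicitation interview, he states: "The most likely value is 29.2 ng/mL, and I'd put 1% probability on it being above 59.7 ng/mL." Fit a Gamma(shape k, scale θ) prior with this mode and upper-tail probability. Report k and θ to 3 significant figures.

Gamma(k,θ) with k>1 has mode (k−1)θ, so θ = 29.2/(k−1).
Need P(X < 59.7) = 0.99 with θ tied to k this way. Start at k = 2, θ = 29.2: P(X<59.7) ≈ 0.606.
Too low — raise k to concentrate. Iterating converges to k ≈ 10.6.
Then θ = 29.2/(10.6−1) ≈ 3.05.

k ≈ 10.6, θ ≈ 3.05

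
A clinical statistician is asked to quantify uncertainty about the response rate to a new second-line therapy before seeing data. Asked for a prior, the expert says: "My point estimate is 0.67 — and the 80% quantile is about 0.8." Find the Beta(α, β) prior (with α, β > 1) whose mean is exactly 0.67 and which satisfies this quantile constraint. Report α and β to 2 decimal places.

With mean 0.67 fixed, write α = 0.67s, β = 0.33s where s = α+β.
Need P(θ < 0.8) = 0.8 under Beta(0.67s, 0.33s). Normal approximation: (q−m)/√(m(1−m)/s) ≈ z_{0.8} = 0.842, so s ≈ 0.67·0.33·(0.842)²/(0.8−0.67)² = 9.3.
At s = 9.3: P(θ<0.8) ≈ 0.795. Adjusting to match 0.8 gives s ≈ 9.62.
So α = 0.67·9.62 ≈ 6.44, β = 0.33·9.62 ≈ 3.17.

α ≈ 6.44, β ≈ 3.17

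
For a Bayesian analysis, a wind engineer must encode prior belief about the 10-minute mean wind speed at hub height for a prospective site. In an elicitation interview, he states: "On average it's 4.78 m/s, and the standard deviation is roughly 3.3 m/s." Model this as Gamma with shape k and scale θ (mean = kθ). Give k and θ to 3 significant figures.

For Gamma(k, scale θ): mean = kθ, variance = kθ², so CV = 1/√k.
CV = SD/mean = 3.3/4.78 = 0.6904, hence k = 1/CV² = 2.1.
Then θ = mean/k = 4.78/2.1 = 2.28.

k ≈ 2.1, θ ≈ 2.28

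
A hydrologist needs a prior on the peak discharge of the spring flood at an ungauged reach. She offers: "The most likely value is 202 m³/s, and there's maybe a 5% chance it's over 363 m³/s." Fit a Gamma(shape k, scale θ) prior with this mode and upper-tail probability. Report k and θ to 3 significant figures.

k ≈ 9.11, θ ≈ 24.9

Gamma(k,θ) with k>1 has mode (k−1)θ, so θ = 202/(k−1).
Need P(X < 363) = 0.95 with θ tied to k this way. Start at k = 2, θ = 202: P(X<363) ≈ 0.536.
Too low — raise k to concentrate. Iterating converges to k ≈ 9.11.
Then θ = 202/(9.11−1) ≈ 24.9.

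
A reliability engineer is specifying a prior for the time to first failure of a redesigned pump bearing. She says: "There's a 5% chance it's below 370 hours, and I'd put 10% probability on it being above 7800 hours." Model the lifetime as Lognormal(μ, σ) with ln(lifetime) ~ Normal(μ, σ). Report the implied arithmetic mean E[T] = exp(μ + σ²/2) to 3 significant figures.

If T ~ Lognormal(μ,σ) then ln T ~ Normal(μ,σ), so the p-quantile of ln T is μ + z_p·σ.
ln(370) = 5.914 and ln(7800) = 8.962; z_{0.05} = -1.645, z_{0.9} = 1.282.
σ = (8.962 − 5.914)/(1.282 − (-1.645)) = 1.042.
μ = 5.914 − (-1.645)·1.042 = 7.627.
E[T] = exp(μ + σ²/2) = exp(7.627 + 0.5425) = 3530 hours.

E[T] ≈ 3530 hours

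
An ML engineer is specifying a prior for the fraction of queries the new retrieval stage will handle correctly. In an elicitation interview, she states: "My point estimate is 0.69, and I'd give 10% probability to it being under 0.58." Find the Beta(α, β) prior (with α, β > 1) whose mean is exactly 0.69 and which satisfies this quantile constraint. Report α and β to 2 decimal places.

α ≈ 20.73, β ≈ 9.32

With mean 0.69 fixed, write α = 0.69s, β = 0.31s where s = α+β.
Need P(θ < 0.58) = 0.1 under Beta(0.69s, 0.31s). Normal approximation: (q−m)/√(m(1−m)/s) ≈ z_{0.1} = -1.28, so s ≈ 0.69·0.31·(-1.28)²/(0.58−0.69)² = 29.0.
At s = 29.0: P(θ<0.58) ≈ 0.104. Adjusting to match 0.1 gives s ≈ 30.05.
So α = 0.69·30.05 ≈ 20.73, β = 0.31·30.05 ≈ 9.32.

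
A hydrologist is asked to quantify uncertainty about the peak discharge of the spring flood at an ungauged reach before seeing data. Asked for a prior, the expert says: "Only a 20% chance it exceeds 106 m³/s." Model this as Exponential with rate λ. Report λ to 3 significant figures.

P(T > 106.0) = e^(−λ·106.0) = 0.2, so λ = −ln(0.2)/106.0 = 0.0152.

λ ≈ 0.0152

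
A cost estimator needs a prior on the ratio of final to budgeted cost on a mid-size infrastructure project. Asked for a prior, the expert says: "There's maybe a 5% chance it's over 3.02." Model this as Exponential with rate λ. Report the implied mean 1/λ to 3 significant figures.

mean ≈ 1.01

P(T > 3.02) = e^(−λ·3.02) = 0.05, so λ = −ln(0.05)/3.02 = 0.992.
Mean = 1/λ = 1.01.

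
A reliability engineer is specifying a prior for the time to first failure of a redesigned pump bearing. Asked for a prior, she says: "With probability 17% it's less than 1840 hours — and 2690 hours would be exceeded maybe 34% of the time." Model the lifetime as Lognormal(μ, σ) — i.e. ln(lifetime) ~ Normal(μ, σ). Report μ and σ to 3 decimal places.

If T ~ Lognormal(μ,σ) then ln T ~ Normal(μ,σ), so the p-quantile of ln T is μ + z_p·σ.
ln(1840) = 7.518 and ln(2690) = 7.897; z_{0.17} = -0.9542, z_{0.66} = 0.4125.
σ = (7.897 − 7.518)/(0.4125 − (-0.9542)) = 0.278.
μ = 7.518 − (-0.9542)·0.278 = 7.783.

μ ≈ 7.783, σ ≈ 0.278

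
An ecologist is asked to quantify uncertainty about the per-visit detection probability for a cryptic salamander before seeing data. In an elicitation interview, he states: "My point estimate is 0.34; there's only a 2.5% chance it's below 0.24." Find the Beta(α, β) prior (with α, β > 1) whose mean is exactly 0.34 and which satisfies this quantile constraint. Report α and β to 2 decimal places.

α ≈ 26.65, β ≈ 51.73

With mean 0.34 fixed, write α = 0.34s, β = 0.66s where s = α+β.
Need P(θ < 0.24) = 0.025 under Beta(0.34s, 0.66s). Normal approximation: (q−m)/√(m(1−m)/s) ≈ z_{0.025} = -1.96, so s ≈ 0.34·0.66·(-1.96)²/(0.24−0.34)² = 86.2.
At s = 86.2: P(θ<0.24) ≈ 0.020. Adjusting to match 0.025 gives s ≈ 78.38.
So α = 0.34·78.38 ≈ 26.65, β = 0.66·78.38 ≈ 51.73.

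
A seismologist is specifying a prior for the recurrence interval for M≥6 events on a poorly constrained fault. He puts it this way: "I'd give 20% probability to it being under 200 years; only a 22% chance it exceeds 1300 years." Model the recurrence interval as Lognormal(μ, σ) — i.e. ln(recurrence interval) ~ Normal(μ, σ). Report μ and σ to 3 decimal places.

If T ~ Lognormal(μ,σ) then ln T ~ Normal(μ,σ), so the p-quantile of ln T is μ + z_p·σ.
ln(200) = 5.298 and ln(1300) = 7.17; z_{0.2} = -0.8416, z_{0.78} = 0.7722.
σ = (7.17 − 5.298)/(0.7722 − (-0.8416)) = 1.160.
μ = 5.298 − (-0.8416)·1.160 = 6.274.

μ ≈ 6.274, σ ≈ 1.160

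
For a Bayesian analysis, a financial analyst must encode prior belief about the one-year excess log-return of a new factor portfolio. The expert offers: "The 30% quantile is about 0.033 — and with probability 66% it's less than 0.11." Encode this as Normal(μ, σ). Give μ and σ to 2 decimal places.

The p-quantile of Normal(μ,σ) is μ + z_p·σ, with z_{0.3} = -0.5244 and z_{0.66} = 0.4125.
Eliminate σ: μ = (z₂·x₁ − z₁·x₂)/(z₂ − z₁) = (0.4125·0.033 − (-0.5244)·0.11)/0.9369 = 0.08.
Then σ = (x₂ − x₁)/(z₂ − z₁) = (0.11 − 0.033)/0.9369 = 0.08.

μ = 0.08, σ = 0.08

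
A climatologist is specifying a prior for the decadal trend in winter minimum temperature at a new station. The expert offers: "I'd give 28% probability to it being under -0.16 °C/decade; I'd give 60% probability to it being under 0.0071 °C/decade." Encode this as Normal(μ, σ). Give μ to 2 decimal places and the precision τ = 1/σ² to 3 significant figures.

μ = -0.04, τ = 25

The p-quantile of Normal(μ,σ) is μ + z_p·σ, with z_{0.28} = -0.5828 and z_{0.6} = 0.2533.
Eliminate σ: μ = (z₂·x₁ − z₁·x₂)/(z₂ − z₁) = (0.2533·-0.16 − (-0.5828)·0.0071)/0.8362 = -0.04.
Then σ = (x₂ − x₁)/(z₂ − z₁) = (0.0071 − -0.16)/0.8362 = 0.20.
Precision τ = 1/σ² = 1/0.1998² = 25.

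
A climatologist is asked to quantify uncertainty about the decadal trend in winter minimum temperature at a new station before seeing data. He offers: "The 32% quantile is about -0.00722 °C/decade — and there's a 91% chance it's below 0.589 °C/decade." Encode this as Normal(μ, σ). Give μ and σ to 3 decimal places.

μ = 0.147, σ = 0.330

The p-quantile of Normal(μ,σ) is μ + z_p·σ, with z_{0.32} = -0.4677 and z_{0.91} = 1.341.
Eliminate σ: μ = (z₂·x₁ − z₁·x₂)/(z₂ − z₁) = (1.341·-0.00722 − (-0.4677)·0.589)/1.808 = 0.147.
Then σ = (x₂ − x₁)/(z₂ − z₁) = (0.589 − -0.00722)/1.808 = 0.330.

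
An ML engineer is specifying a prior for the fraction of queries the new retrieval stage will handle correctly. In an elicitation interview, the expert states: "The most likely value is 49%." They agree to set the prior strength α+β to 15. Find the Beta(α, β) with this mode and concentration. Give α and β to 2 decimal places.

α = 7.37, β = 7.63

For α,β > 1 the Beta mode is (α−1)/(α+β−2). With α+β = 15, the mode is (α−1)/13.
Set (α−1)/13 = 0.49 → α = 1 + 0.49·13 = 7.37.
β = 15 − α = 7.63.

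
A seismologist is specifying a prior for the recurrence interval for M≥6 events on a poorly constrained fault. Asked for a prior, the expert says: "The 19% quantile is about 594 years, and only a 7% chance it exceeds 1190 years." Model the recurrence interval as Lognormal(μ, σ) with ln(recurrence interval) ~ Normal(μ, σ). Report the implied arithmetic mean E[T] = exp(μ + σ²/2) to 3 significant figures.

If T ~ Lognormal(μ,σ) then ln T ~ Normal(μ,σ), so the p-quantile of ln T is μ + z_p·σ.
ln(594) = 6.387 and ln(1190) = 7.082; z_{0.19} = -0.8779, z_{0.93} = 1.476.
σ = (7.082 − 6.387)/(1.476 − (-0.8779)) = 0.295.
μ = 6.387 − (-0.8779)·0.295 = 6.646.
E[T] = exp(μ + σ²/2) = exp(6.646 + 0.0436) = 804 years.

E[T] ≈ 804 years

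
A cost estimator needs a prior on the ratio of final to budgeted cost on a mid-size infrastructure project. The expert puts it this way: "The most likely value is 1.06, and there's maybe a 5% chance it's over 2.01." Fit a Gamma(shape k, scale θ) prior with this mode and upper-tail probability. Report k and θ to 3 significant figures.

Gamma(k,θ) with k>1 has mode (k−1)θ, so θ = 1.06/(k−1).
Need P(X < 2.01) = 0.95 with θ tied to k this way. Start at k = 2, θ = 1.06: P(X<2.01) ≈ 0.565.
Too low — raise k to concentrate. Iterating converges to k ≈ 7.79.
Then θ = 1.06/(7.79−1) ≈ 0.156.

k ≈ 7.79, θ ≈ 0.156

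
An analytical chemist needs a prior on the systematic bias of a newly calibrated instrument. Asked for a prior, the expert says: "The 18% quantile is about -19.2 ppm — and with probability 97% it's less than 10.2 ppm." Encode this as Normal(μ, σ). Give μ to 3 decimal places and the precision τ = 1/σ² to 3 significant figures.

The p-quantile of Normal(μ,σ) is μ + z_p·σ, with z_{0.18} = -0.9154 and z_{0.97} = 1.881.
Eliminate σ: μ = (z₂·x₁ − z₁·x₂)/(z₂ − z₁) = (1.881·-19.2 − (-0.9154)·10.2)/2.796 = -9.575.
Then σ = (x₂ − x₁)/(z₂ − z₁) = (10.2 − -19.2)/2.796 = 10.514.
Precision τ = 1/σ² = 1/10.51² = 0.00905.

μ = -9.575, τ = 0.00905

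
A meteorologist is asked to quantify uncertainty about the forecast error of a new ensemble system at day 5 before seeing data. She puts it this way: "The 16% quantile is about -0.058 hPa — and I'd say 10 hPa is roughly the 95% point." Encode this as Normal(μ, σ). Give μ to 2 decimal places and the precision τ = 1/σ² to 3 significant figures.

The p-quantile of Normal(μ,σ) is μ + z_p·σ, with z_{0.16} = -0.9945 and z_{0.95} = 1.645.
Eliminate σ: μ = (z₂·x₁ − z₁·x₂)/(z₂ − z₁) = (1.645·-0.058 − (-0.9945)·10)/2.639 = 3.73.
Then σ = (x₂ − x₁)/(z₂ − z₁) = (10 − -0.058)/2.639 = 3.81.
Precision τ = 1/σ² = 1/3.811² = 0.0689.

μ = 3.73, τ = 0.0689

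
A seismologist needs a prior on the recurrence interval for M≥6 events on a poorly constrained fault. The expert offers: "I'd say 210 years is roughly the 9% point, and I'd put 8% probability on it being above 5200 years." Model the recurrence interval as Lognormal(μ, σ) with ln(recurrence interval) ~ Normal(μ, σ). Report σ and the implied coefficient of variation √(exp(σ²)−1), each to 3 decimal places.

If T ~ Lognormal(μ,σ) then ln T ~ Normal(μ,σ), so the p-quantile of ln T is μ + z_p·σ.
ln(210) = 5.347 and ln(5200) = 8.556; z_{0.09} = -1.341, z_{0.92} = 1.405.
σ = (8.556 − 5.347)/(1.405 − (-1.341)) = 1.169.
μ = 5.347 − (-1.341)·1.169 = 6.914.
CV = √(exp(σ²)−1) = √(exp(1.3661)−1) = 1.709.

σ ≈ 1.169, CV ≈ 1.709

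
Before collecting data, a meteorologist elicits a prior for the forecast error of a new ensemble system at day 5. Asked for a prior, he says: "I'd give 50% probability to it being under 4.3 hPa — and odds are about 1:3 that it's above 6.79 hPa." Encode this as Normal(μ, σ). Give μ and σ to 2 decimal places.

For Normal(μ,σ), the p-quantile is μ + z_p·σ. Here z_{0.5} = 0, z_{0.75} = 0.6745.
So 4.3 = μ + 0σ and 6.79 = μ + 0.6745σ.
Subtracting: σ = (6.79 − 4.3)/(0.6745 − (0)) = 3.69.
Then μ = 4.3 − (0)·3.69 = 4.30.

μ = 4.30, σ = 3.69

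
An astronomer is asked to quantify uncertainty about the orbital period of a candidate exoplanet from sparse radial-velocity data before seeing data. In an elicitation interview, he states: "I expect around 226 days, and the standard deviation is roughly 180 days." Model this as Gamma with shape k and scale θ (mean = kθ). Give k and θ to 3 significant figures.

k ≈ 1.58, θ ≈ 143

For Gamma(k, scale θ): mean = kθ, variance = kθ², so CV = 1/√k.
CV = SD/mean = 180/226 = 0.7965, hence k = 1/CV² = 1.58.
Then θ = mean/k = 226/1.58 = 143.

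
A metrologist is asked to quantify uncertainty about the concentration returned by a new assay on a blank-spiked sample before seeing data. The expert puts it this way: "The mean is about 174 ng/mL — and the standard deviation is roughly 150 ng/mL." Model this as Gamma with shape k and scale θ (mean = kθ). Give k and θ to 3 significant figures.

k ≈ 1.35, θ ≈ 129

For Gamma(k, scale θ): mean = kθ, variance = kθ², so CV = 1/√k.
CV = SD/mean = 150/174 = 0.8621, hence k = 1/CV² = 1.35.
Then θ = mean/k = 174/1.35 = 129.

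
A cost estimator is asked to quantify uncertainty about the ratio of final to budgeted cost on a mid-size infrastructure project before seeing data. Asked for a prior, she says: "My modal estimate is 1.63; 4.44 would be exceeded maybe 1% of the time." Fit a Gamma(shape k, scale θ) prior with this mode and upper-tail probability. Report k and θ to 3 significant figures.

k ≈ 5.59, θ ≈ 0.355

Gamma(k,θ) with k>1 has mode (k−1)θ, so θ = 1.63/(k−1).
Need P(X < 4.44) = 0.99 with θ tied to k this way. Start at k = 2, θ = 1.63: P(X<4.44) ≈ 0.756.
Too low — raise k to concentrate. Iterating converges to k ≈ 5.59.
Then θ = 1.63/(5.59−1) ≈ 0.355.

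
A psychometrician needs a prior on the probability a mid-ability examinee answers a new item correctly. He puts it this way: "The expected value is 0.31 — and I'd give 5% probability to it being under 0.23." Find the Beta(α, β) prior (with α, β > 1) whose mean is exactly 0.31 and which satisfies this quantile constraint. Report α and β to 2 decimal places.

With mean 0.31 fixed, write α = 0.31s, β = 0.69s where s = α+β.
Need P(θ < 0.23) = 0.05 under Beta(0.31s, 0.69s). Normal approximation: (q−m)/√(m(1−m)/s) ≈ z_{0.05} = -1.64, so s ≈ 0.31·0.69·(-1.64)²/(0.23−0.31)² = 90.4.
At s = 90.4: P(θ<0.23) ≈ 0.044. Adjusting to match 0.05 gives s ≈ 83.81.
So α = 0.31·83.81 ≈ 25.98, β = 0.69·83.81 ≈ 57.83.

α ≈ 25.98, β ≈ 57.83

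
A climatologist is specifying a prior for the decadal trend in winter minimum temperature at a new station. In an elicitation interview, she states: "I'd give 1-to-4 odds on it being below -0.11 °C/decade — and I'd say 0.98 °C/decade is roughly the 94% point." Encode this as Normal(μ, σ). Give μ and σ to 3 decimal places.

μ = 0.273, σ = 0.455

For Normal(μ,σ), the p-quantile is μ + z_p·σ. Here z_{0.2} = -0.8416, z_{0.94} = 1.555.
So -0.11 = μ − 0.8416σ and 0.98 = μ + 1.555σ.
Subtracting: σ = (0.98 − -0.11)/(1.555 − (-0.8416)) = 0.455.
Then μ = -0.11 − (-0.8416)·0.455 = 0.273.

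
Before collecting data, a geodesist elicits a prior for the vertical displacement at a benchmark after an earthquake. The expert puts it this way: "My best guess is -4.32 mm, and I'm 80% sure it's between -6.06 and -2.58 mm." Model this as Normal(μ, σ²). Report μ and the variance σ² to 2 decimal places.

μ = -4.32, σ² = 1.84

A symmetric 80% interval runs μ ± z·σ with z = 1.282.
Half-width = 1.74, so σ = 1.74/1.282 = 1.358 and σ² = 1.84.
μ is the stated best guess, -4.32.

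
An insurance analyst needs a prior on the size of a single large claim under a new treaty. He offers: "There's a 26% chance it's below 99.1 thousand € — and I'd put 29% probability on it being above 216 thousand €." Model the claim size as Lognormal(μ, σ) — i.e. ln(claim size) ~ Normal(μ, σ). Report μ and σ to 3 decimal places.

μ ≈ 5.015, σ ≈ 0.651

If T ~ Lognormal(μ,σ) then ln T ~ Normal(μ,σ), so the p-quantile of ln T is μ + z_p·σ.
ln(99.1) = 4.596 and ln(216) = 5.375; z_{0.26} = -0.6433, z_{0.71} = 0.5534.
σ = (5.375 − 4.596)/(0.5534 − (-0.6433)) = 0.651.
μ = 4.596 − (-0.6433)·0.651 = 5.015.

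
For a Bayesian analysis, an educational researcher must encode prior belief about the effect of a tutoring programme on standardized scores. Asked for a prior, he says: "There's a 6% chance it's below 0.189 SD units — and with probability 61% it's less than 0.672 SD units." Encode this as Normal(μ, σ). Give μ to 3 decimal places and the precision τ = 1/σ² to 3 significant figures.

For Normal(μ,σ), the p-quantile is μ + z_p·σ. Here z_{0.06} = -1.555, z_{0.61} = 0.2793.
So 0.189 = μ − 1.555σ and 0.672 = μ + 0.2793σ.
Subtracting: σ = (0.672 − 0.189)/(0.2793 − (-1.555)) = 0.263.
Then μ = 0.189 − (-1.555)·0.263 = 0.598.
Precision τ = 1/σ² = 1/0.2633² = 14.4.

μ = 0.598, τ = 14.4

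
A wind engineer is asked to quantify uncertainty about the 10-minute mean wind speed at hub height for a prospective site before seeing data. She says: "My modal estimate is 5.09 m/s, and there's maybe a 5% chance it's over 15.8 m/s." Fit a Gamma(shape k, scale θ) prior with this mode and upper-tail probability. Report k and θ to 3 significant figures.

Gamma(k,θ) with k>1 has mode (k−1)θ, so θ = 5.09/(k−1).
Need P(X < 15.8) = 0.95 with θ tied to k this way. Start at k = 2, θ = 5.09: P(X<15.8) ≈ 0.816.
Too low — raise k to concentrate. Iterating converges to k ≈ 3.05.
Then θ = 5.09/(3.05−1) ≈ 2.48.

k ≈ 3.05, θ ≈ 2.48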